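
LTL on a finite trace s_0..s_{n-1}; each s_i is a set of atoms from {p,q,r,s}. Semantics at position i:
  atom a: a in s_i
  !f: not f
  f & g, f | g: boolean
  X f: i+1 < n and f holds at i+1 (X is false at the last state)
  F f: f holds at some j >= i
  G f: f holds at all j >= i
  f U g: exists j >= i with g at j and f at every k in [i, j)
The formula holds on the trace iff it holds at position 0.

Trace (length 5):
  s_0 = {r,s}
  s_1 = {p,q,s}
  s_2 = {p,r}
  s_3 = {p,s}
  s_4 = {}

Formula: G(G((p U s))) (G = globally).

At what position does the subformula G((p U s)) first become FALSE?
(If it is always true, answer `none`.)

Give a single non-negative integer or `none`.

Answer: 0

Derivation:
s_0={r,s}: G((p U s))=False (p U s)=True p=False s=True
s_1={p,q,s}: G((p U s))=False (p U s)=True p=True s=True
s_2={p,r}: G((p U s))=False (p U s)=True p=True s=False
s_3={p,s}: G((p U s))=False (p U s)=True p=True s=True
s_4={}: G((p U s))=False (p U s)=False p=False s=False
G(G((p U s))) holds globally = False
First violation at position 0.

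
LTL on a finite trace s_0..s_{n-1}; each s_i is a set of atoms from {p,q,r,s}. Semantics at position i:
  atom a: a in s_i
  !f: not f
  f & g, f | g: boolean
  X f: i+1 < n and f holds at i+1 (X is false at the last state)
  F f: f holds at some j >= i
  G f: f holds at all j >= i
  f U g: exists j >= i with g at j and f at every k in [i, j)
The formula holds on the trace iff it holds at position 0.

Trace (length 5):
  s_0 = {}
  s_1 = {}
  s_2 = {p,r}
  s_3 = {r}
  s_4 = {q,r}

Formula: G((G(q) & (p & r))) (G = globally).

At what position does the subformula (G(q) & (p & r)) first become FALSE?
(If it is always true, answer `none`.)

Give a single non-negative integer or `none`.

Answer: 0

Derivation:
s_0={}: (G(q) & (p & r))=False G(q)=False q=False (p & r)=False p=False r=False
s_1={}: (G(q) & (p & r))=False G(q)=False q=False (p & r)=False p=False r=False
s_2={p,r}: (G(q) & (p & r))=False G(q)=False q=False (p & r)=True p=True r=True
s_3={r}: (G(q) & (p & r))=False G(q)=False q=False (p & r)=False p=False r=True
s_4={q,r}: (G(q) & (p & r))=False G(q)=True q=True (p & r)=False p=False r=True
G((G(q) & (p & r))) holds globally = False
First violation at position 0.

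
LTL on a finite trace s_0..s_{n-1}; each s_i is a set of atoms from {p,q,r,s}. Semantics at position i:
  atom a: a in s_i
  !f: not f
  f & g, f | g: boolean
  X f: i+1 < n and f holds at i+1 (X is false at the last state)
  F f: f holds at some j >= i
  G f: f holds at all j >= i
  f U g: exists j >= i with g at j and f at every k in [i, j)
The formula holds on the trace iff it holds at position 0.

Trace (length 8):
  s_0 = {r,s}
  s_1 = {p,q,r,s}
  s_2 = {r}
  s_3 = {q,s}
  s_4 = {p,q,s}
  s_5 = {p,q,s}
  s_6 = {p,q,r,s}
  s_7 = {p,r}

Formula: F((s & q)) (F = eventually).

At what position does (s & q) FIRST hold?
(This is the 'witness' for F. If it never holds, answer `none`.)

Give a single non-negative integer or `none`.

Answer: 1

Derivation:
s_0={r,s}: (s & q)=False s=True q=False
s_1={p,q,r,s}: (s & q)=True s=True q=True
s_2={r}: (s & q)=False s=False q=False
s_3={q,s}: (s & q)=True s=True q=True
s_4={p,q,s}: (s & q)=True s=True q=True
s_5={p,q,s}: (s & q)=True s=True q=True
s_6={p,q,r,s}: (s & q)=True s=True q=True
s_7={p,r}: (s & q)=False s=False q=False
F((s & q)) holds; first witness at position 1.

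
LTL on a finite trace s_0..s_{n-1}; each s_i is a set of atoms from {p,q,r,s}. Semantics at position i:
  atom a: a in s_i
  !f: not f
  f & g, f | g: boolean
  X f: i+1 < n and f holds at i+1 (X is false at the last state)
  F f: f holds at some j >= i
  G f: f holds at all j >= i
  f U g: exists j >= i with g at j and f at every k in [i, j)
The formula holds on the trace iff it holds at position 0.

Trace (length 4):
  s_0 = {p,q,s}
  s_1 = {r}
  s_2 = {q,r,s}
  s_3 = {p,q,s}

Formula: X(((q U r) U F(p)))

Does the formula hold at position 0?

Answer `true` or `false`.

s_0={p,q,s}: X(((q U r) U F(p)))=True ((q U r) U F(p))=True (q U r)=True q=True r=False F(p)=True p=True
s_1={r}: X(((q U r) U F(p)))=True ((q U r) U F(p))=True (q U r)=True q=False r=True F(p)=True p=False
s_2={q,r,s}: X(((q U r) U F(p)))=True ((q U r) U F(p))=True (q U r)=True q=True r=True F(p)=True p=False
s_3={p,q,s}: X(((q U r) U F(p)))=False ((q U r) U F(p))=True (q U r)=False q=True r=False F(p)=True p=True

Answer: true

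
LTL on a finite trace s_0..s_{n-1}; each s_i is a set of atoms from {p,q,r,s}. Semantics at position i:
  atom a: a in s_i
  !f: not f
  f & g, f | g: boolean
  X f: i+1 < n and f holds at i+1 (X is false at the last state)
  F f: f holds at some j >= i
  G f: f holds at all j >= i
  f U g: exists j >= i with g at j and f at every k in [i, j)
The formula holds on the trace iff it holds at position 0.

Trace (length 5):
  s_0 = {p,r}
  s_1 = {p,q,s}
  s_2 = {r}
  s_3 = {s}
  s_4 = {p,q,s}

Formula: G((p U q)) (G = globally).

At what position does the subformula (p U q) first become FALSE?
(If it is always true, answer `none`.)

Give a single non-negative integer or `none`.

s_0={p,r}: (p U q)=True p=True q=False
s_1={p,q,s}: (p U q)=True p=True q=True
s_2={r}: (p U q)=False p=False q=False
s_3={s}: (p U q)=False p=False q=False
s_4={p,q,s}: (p U q)=True p=True q=True
G((p U q)) holds globally = False
First violation at position 2.

Answer: 2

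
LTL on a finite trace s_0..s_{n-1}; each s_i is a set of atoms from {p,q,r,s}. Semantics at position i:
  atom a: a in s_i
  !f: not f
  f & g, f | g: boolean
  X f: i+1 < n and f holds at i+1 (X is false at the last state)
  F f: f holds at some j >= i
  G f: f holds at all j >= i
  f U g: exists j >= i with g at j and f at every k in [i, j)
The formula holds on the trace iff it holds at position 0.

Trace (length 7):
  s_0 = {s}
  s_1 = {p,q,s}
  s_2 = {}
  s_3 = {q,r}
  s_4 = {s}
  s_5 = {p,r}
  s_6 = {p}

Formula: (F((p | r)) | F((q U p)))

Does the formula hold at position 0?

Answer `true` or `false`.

Answer: true

Derivation:
s_0={s}: (F((p | r)) | F((q U p)))=True F((p | r))=True (p | r)=False p=False r=False F((q U p))=True (q U p)=False q=False
s_1={p,q,s}: (F((p | r)) | F((q U p)))=True F((p | r))=True (p | r)=True p=True r=False F((q U p))=True (q U p)=True q=True
s_2={}: (F((p | r)) | F((q U p)))=True F((p | r))=True (p | r)=False p=False r=False F((q U p))=True (q U p)=False q=False
s_3={q,r}: (F((p | r)) | F((q U p)))=True F((p | r))=True (p | r)=True p=False r=True F((q U p))=True (q U p)=False q=True
s_4={s}: (F((p | r)) | F((q U p)))=True F((p | r))=True (p | r)=False p=False r=False F((q U p))=True (q U p)=False q=False
s_5={p,r}: (F((p | r)) | F((q U p)))=True F((p | r))=True (p | r)=True p=True r=True F((q U p))=True (q U p)=True q=False
s_6={p}: (F((p | r)) | F((q U p)))=True F((p | r))=True (p | r)=True p=True r=False F((q U p))=True (q U p)=True q=False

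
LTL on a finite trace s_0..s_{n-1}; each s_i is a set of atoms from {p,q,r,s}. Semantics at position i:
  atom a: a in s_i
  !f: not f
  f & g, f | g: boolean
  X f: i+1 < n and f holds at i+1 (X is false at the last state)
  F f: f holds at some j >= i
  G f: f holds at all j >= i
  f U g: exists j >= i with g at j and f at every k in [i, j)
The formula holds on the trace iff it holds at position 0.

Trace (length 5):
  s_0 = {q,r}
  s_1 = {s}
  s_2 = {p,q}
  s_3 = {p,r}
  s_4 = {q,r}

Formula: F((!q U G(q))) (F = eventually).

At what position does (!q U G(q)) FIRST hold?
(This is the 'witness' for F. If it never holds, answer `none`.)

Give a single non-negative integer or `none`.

s_0={q,r}: (!q U G(q))=False !q=False q=True G(q)=False
s_1={s}: (!q U G(q))=False !q=True q=False G(q)=False
s_2={p,q}: (!q U G(q))=False !q=False q=True G(q)=False
s_3={p,r}: (!q U G(q))=True !q=True q=False G(q)=False
s_4={q,r}: (!q U G(q))=True !q=False q=True G(q)=True
F((!q U G(q))) holds; first witness at position 3.

Answer: 3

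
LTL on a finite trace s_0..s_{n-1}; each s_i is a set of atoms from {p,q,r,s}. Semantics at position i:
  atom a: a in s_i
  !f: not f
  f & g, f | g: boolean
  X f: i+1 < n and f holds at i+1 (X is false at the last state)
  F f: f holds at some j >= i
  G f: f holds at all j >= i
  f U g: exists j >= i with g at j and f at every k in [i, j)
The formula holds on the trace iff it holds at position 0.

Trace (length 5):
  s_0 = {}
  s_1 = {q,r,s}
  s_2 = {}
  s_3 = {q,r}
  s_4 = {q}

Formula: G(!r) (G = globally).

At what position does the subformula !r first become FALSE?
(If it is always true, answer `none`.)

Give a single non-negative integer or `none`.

Answer: 1

Derivation:
s_0={}: !r=True r=False
s_1={q,r,s}: !r=False r=True
s_2={}: !r=True r=False
s_3={q,r}: !r=False r=True
s_4={q}: !r=True r=False
G(!r) holds globally = False
First violation at position 1.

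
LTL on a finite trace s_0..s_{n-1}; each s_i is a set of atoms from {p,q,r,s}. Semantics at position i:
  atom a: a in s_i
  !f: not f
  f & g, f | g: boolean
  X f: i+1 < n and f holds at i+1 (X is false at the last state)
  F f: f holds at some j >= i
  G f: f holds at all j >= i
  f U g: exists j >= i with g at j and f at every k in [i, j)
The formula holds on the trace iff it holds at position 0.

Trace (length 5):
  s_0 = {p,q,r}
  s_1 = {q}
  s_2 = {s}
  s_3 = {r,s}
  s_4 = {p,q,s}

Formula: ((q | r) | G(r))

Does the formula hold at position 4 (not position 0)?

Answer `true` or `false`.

Answer: true

Derivation:
s_0={p,q,r}: ((q | r) | G(r))=True (q | r)=True q=True r=True G(r)=False
s_1={q}: ((q | r) | G(r))=True (q | r)=True q=True r=False G(r)=False
s_2={s}: ((q | r) | G(r))=False (q | r)=False q=False r=False G(r)=False
s_3={r,s}: ((q | r) | G(r))=True (q | r)=True q=False r=True G(r)=False
s_4={p,q,s}: ((q | r) | G(r))=True (q | r)=True q=True r=False G(r)=False
Evaluating at position 4: result = True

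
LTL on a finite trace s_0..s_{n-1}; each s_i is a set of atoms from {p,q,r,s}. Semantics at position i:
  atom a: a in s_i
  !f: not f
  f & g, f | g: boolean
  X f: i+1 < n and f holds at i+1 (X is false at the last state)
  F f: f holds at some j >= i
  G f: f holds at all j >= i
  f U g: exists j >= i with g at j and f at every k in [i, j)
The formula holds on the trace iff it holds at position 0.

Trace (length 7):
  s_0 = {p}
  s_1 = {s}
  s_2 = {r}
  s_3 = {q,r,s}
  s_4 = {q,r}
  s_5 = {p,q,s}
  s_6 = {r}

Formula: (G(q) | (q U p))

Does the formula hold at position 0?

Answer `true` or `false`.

Answer: true

Derivation:
s_0={p}: (G(q) | (q U p))=True G(q)=False q=False (q U p)=True p=True
s_1={s}: (G(q) | (q U p))=False G(q)=False q=False (q U p)=False p=False
s_2={r}: (G(q) | (q U p))=False G(q)=False q=False (q U p)=False p=False
s_3={q,r,s}: (G(q) | (q U p))=True G(q)=False q=True (q U p)=True p=False
s_4={q,r}: (G(q) | (q U p))=True G(q)=False q=True (q U p)=True p=False
s_5={p,q,s}: (G(q) | (q U p))=True G(q)=False q=True (q U p)=True p=True
s_6={r}: (G(q) | (q U p))=False G(q)=False q=False (q U p)=False p=False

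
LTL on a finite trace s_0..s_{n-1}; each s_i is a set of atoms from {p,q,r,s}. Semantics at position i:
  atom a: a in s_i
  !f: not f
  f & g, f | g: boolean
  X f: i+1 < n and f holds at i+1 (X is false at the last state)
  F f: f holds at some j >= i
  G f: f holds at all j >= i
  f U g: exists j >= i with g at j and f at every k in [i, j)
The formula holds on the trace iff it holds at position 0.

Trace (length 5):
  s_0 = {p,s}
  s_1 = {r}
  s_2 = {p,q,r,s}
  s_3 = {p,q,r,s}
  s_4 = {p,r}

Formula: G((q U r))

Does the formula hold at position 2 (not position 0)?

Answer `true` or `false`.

s_0={p,s}: G((q U r))=False (q U r)=False q=False r=False
s_1={r}: G((q U r))=True (q U r)=True q=False r=True
s_2={p,q,r,s}: G((q U r))=True (q U r)=True q=True r=True
s_3={p,q,r,s}: G((q U r))=True (q U r)=True q=True r=True
s_4={p,r}: G((q U r))=True (q U r)=True q=False r=True
Evaluating at position 2: result = True

Answer: true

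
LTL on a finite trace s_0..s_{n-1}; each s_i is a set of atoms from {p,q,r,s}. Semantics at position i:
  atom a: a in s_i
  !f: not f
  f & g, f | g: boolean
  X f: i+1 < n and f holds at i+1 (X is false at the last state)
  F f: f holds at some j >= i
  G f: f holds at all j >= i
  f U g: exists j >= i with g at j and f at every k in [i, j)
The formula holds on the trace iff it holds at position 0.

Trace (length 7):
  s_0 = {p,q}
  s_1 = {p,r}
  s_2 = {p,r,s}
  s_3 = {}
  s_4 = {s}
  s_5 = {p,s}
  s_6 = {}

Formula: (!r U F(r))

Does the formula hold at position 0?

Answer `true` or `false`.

s_0={p,q}: (!r U F(r))=True !r=True r=False F(r)=True
s_1={p,r}: (!r U F(r))=True !r=False r=True F(r)=True
s_2={p,r,s}: (!r U F(r))=True !r=False r=True F(r)=True
s_3={}: (!r U F(r))=False !r=True r=False F(r)=False
s_4={s}: (!r U F(r))=False !r=True r=False F(r)=False
s_5={p,s}: (!r U F(r))=False !r=True r=False F(r)=False
s_6={}: (!r U F(r))=False !r=True r=False F(r)=False

Answer: true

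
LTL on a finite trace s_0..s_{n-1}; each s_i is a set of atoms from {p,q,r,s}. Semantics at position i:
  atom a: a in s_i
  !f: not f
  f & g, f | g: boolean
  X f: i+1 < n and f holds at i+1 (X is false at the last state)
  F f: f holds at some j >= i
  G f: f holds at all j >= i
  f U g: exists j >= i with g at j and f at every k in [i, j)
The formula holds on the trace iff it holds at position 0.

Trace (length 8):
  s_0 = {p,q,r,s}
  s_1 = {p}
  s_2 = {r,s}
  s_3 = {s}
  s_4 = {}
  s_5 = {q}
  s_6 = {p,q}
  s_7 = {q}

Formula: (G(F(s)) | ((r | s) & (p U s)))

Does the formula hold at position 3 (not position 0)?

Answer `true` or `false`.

Answer: true

Derivation:
s_0={p,q,r,s}: (G(F(s)) | ((r | s) & (p U s)))=True G(F(s))=False F(s)=True s=True ((r | s) & (p U s))=True (r | s)=True r=True (p U s)=True p=True
s_1={p}: (G(F(s)) | ((r | s) & (p U s)))=False G(F(s))=False F(s)=True s=False ((r | s) & (p U s))=False (r | s)=False r=False (p U s)=True p=True
s_2={r,s}: (G(F(s)) | ((r | s) & (p U s)))=True G(F(s))=False F(s)=True s=True ((r | s) & (p U s))=True (r | s)=True r=True (p U s)=True p=False
s_3={s}: (G(F(s)) | ((r | s) & (p U s)))=True G(F(s))=False F(s)=True s=True ((r | s) & (p U s))=True (r | s)=True r=False (p U s)=True p=False
s_4={}: (G(F(s)) | ((r | s) & (p U s)))=False G(F(s))=False F(s)=False s=False ((r | s) & (p U s))=False (r | s)=False r=False (p U s)=False p=False
s_5={q}: (G(F(s)) | ((r | s) & (p U s)))=False G(F(s))=False F(s)=False s=False ((r | s) & (p U s))=False (r | s)=False r=False (p U s)=False p=False
s_6={p,q}: (G(F(s)) | ((r | s) & (p U s)))=False G(F(s))=False F(s)=False s=False ((r | s) & (p U s))=False (r | s)=False r=False (p U s)=False p=True
s_7={q}: (G(F(s)) | ((r | s) & (p U s)))=False G(F(s))=False F(s)=False s=False ((r | s) & (p U s))=False (r | s)=False r=False (p U s)=False p=False
Evaluating at position 3: result = True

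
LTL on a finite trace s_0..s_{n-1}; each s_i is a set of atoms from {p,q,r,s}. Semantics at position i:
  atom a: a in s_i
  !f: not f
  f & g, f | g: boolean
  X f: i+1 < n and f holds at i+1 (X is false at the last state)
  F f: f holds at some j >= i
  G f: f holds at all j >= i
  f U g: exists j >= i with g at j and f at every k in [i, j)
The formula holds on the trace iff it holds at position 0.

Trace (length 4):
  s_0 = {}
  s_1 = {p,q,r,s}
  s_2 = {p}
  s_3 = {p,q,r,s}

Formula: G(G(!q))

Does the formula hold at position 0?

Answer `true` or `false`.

Answer: false

Derivation:
s_0={}: G(G(!q))=False G(!q)=False !q=True q=False
s_1={p,q,r,s}: G(G(!q))=False G(!q)=False !q=False q=True
s_2={p}: G(G(!q))=False G(!q)=False !q=True q=False
s_3={p,q,r,s}: G(G(!q))=False G(!q)=False !q=False q=True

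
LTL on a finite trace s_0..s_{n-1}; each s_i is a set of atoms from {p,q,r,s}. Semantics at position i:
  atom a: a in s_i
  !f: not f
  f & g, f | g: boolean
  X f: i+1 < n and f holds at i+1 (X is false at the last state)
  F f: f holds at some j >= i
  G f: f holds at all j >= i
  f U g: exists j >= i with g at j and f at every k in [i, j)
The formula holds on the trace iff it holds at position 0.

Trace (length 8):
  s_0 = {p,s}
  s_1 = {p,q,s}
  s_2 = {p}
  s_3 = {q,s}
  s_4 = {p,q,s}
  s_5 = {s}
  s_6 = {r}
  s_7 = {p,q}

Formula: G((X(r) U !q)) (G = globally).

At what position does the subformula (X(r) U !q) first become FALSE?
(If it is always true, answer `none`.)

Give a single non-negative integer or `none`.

Answer: 1

Derivation:
s_0={p,s}: (X(r) U !q)=True X(r)=False r=False !q=True q=False
s_1={p,q,s}: (X(r) U !q)=False X(r)=False r=False !q=False q=True
s_2={p}: (X(r) U !q)=True X(r)=False r=False !q=True q=False
s_3={q,s}: (X(r) U !q)=False X(r)=False r=False !q=False q=True
s_4={p,q,s}: (X(r) U !q)=False X(r)=False r=False !q=False q=True
s_5={s}: (X(r) U !q)=True X(r)=True r=False !q=True q=False
s_6={r}: (X(r) U !q)=True X(r)=False r=True !q=True q=False
s_7={p,q}: (X(r) U !q)=False X(r)=False r=False !q=False q=True
G((X(r) U !q)) holds globally = False
First violation at position 1.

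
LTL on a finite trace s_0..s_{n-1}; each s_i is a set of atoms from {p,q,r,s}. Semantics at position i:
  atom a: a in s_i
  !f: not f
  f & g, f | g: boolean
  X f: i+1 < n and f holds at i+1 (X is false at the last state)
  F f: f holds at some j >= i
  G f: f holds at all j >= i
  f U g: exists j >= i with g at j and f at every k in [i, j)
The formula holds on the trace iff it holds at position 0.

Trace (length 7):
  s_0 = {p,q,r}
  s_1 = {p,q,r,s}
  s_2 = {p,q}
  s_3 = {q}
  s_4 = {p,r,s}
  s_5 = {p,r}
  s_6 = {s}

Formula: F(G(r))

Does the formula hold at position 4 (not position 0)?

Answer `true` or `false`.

s_0={p,q,r}: F(G(r))=False G(r)=False r=True
s_1={p,q,r,s}: F(G(r))=False G(r)=False r=True
s_2={p,q}: F(G(r))=False G(r)=False r=False
s_3={q}: F(G(r))=False G(r)=False r=False
s_4={p,r,s}: F(G(r))=False G(r)=False r=True
s_5={p,r}: F(G(r))=False G(r)=False r=True
s_6={s}: F(G(r))=False G(r)=False r=False
Evaluating at position 4: result = False

Answer: false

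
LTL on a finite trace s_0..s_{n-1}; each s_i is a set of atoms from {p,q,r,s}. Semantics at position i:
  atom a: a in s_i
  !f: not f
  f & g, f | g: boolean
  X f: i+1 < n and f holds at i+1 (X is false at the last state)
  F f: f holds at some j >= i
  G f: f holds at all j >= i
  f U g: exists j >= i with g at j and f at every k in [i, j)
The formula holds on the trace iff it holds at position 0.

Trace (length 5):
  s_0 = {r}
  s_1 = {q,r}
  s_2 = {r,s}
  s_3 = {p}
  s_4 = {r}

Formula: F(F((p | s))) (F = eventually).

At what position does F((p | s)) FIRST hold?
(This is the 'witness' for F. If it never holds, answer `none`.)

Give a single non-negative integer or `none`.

s_0={r}: F((p | s))=True (p | s)=False p=False s=False
s_1={q,r}: F((p | s))=True (p | s)=False p=False s=False
s_2={r,s}: F((p | s))=True (p | s)=True p=False s=True
s_3={p}: F((p | s))=True (p | s)=True p=True s=False
s_4={r}: F((p | s))=False (p | s)=False p=False s=False
F(F((p | s))) holds; first witness at position 0.

Answer: 0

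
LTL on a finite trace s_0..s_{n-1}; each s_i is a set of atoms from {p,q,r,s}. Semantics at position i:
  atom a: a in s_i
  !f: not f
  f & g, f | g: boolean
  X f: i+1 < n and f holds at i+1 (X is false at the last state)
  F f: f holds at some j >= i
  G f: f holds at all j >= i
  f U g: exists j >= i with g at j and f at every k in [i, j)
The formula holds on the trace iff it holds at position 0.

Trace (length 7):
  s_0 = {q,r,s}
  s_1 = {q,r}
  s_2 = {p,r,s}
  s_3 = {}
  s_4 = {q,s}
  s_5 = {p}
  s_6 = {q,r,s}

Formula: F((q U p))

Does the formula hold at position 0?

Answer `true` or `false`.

s_0={q,r,s}: F((q U p))=True (q U p)=True q=True p=False
s_1={q,r}: F((q U p))=True (q U p)=True q=True p=False
s_2={p,r,s}: F((q U p))=True (q U p)=True q=False p=True
s_3={}: F((q U p))=True (q U p)=False q=False p=False
s_4={q,s}: F((q U p))=True (q U p)=True q=True p=False
s_5={p}: F((q U p))=True (q U p)=True q=False p=True
s_6={q,r,s}: F((q U p))=False (q U p)=False q=True p=False

Answer: true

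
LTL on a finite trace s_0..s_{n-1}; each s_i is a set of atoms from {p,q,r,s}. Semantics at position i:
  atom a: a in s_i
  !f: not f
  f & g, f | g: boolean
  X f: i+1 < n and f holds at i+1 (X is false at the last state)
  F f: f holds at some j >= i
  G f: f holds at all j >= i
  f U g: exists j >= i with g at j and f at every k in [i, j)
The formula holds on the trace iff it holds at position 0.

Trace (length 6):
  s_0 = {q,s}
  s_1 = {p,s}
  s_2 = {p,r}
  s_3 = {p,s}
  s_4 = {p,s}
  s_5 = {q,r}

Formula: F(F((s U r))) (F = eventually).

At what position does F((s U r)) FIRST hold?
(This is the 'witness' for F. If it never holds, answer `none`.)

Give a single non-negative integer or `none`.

Answer: 0

Derivation:
s_0={q,s}: F((s U r))=True (s U r)=True s=True r=False
s_1={p,s}: F((s U r))=True (s U r)=True s=True r=False
s_2={p,r}: F((s U r))=True (s U r)=True s=False r=True
s_3={p,s}: F((s U r))=True (s U r)=True s=True r=False
s_4={p,s}: F((s U r))=True (s U r)=True s=True r=False
s_5={q,r}: F((s U r))=True (s U r)=True s=False r=True
F(F((s U r))) holds; first witness at position 0.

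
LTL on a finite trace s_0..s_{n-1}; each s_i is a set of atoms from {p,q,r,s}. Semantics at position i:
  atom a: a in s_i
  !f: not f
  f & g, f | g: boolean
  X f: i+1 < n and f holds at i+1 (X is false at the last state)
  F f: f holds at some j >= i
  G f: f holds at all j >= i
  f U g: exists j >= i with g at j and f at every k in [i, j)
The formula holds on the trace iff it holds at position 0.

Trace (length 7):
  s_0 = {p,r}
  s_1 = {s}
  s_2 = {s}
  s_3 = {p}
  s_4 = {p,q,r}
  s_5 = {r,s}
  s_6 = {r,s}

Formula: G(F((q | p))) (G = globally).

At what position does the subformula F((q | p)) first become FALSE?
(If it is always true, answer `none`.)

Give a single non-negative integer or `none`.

Answer: 5

Derivation:
s_0={p,r}: F((q | p))=True (q | p)=True q=False p=True
s_1={s}: F((q | p))=True (q | p)=False q=False p=False
s_2={s}: F((q | p))=True (q | p)=False q=False p=False
s_3={p}: F((q | p))=True (q | p)=True q=False p=True
s_4={p,q,r}: F((q | p))=True (q | p)=True q=True p=True
s_5={r,s}: F((q | p))=False (q | p)=False q=False p=False
s_6={r,s}: F((q | p))=False (q | p)=False q=False p=False
G(F((q | p))) holds globally = False
First violation at position 5.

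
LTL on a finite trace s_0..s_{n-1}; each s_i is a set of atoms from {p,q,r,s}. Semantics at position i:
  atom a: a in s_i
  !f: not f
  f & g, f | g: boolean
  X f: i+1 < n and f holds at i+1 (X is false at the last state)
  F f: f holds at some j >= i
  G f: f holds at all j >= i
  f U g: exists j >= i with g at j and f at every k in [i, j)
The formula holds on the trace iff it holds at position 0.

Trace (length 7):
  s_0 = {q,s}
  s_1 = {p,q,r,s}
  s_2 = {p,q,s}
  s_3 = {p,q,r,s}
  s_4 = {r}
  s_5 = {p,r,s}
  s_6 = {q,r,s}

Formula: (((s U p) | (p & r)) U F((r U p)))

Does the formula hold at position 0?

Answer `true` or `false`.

s_0={q,s}: (((s U p) | (p & r)) U F((r U p)))=True ((s U p) | (p & r))=True (s U p)=True s=True p=False (p & r)=False r=False F((r U p))=True (r U p)=False
s_1={p,q,r,s}: (((s U p) | (p & r)) U F((r U p)))=True ((s U p) | (p & r))=True (s U p)=True s=True p=True (p & r)=True r=True F((r U p))=True (r U p)=True
s_2={p,q,s}: (((s U p) | (p & r)) U F((r U p)))=True ((s U p) | (p & r))=True (s U p)=True s=True p=True (p & r)=False r=False F((r U p))=True (r U p)=True
s_3={p,q,r,s}: (((s U p) | (p & r)) U F((r U p)))=True ((s U p) | (p & r))=True (s U p)=True s=True p=True (p & r)=True r=True F((r U p))=True (r U p)=True
s_4={r}: (((s U p) | (p & r)) U F((r U p)))=True ((s U p) | (p & r))=False (s U p)=False s=False p=False (p & r)=False r=True F((r U p))=True (r U p)=True
s_5={p,r,s}: (((s U p) | (p & r)) U F((r U p)))=True ((s U p) | (p & r))=True (s U p)=True s=True p=True (p & r)=True r=True F((r U p))=True (r U p)=True
s_6={q,r,s}: (((s U p) | (p & r)) U F((r U p)))=False ((s U p) | (p & r))=False (s U p)=False s=True p=False (p & r)=False r=True F((r U p))=False (r U p)=False

Answer: true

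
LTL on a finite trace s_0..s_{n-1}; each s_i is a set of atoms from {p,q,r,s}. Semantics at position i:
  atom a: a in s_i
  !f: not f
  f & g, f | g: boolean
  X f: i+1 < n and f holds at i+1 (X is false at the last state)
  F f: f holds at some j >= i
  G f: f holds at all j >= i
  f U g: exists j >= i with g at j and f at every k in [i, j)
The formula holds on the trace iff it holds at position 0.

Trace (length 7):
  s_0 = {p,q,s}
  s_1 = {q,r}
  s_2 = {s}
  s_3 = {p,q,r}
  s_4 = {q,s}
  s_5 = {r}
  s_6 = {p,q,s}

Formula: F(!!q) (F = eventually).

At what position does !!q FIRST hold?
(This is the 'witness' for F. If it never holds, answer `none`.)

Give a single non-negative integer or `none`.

s_0={p,q,s}: !!q=True !q=False q=True
s_1={q,r}: !!q=True !q=False q=True
s_2={s}: !!q=False !q=True q=False
s_3={p,q,r}: !!q=True !q=False q=True
s_4={q,s}: !!q=True !q=False q=True
s_5={r}: !!q=False !q=True q=False
s_6={p,q,s}: !!q=True !q=False q=True
F(!!q) holds; first witness at position 0.

Answer: 0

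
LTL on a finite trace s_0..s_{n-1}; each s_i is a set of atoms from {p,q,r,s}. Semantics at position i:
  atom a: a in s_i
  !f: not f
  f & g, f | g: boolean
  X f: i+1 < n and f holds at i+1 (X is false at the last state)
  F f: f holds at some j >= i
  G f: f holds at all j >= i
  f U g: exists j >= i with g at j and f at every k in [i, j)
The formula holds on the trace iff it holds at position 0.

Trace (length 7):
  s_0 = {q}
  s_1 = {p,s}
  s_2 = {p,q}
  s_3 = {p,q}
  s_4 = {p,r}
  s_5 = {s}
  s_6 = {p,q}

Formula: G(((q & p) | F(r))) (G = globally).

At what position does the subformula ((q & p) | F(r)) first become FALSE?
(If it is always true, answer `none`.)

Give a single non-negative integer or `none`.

s_0={q}: ((q & p) | F(r))=True (q & p)=False q=True p=False F(r)=True r=False
s_1={p,s}: ((q & p) | F(r))=True (q & p)=False q=False p=True F(r)=True r=False
s_2={p,q}: ((q & p) | F(r))=True (q & p)=True q=True p=True F(r)=True r=False
s_3={p,q}: ((q & p) | F(r))=True (q & p)=True q=True p=True F(r)=True r=False
s_4={p,r}: ((q & p) | F(r))=True (q & p)=False q=False p=True F(r)=True r=True
s_5={s}: ((q & p) | F(r))=False (q & p)=False q=False p=False F(r)=False r=False
s_6={p,q}: ((q & p) | F(r))=True (q & p)=True q=True p=True F(r)=False r=False
G(((q & p) | F(r))) holds globally = False
First violation at position 5.

Answer: 5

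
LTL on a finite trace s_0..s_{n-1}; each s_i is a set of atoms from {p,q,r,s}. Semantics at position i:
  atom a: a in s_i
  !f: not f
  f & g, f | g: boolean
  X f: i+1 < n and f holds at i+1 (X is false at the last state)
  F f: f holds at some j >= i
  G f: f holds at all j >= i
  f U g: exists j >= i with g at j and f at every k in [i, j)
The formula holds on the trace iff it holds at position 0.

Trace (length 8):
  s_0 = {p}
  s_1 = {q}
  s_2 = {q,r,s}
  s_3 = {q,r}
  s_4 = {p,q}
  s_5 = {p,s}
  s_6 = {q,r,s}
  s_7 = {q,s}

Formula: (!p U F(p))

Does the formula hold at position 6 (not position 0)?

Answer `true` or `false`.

Answer: false

Derivation:
s_0={p}: (!p U F(p))=True !p=False p=True F(p)=True
s_1={q}: (!p U F(p))=True !p=True p=False F(p)=True
s_2={q,r,s}: (!p U F(p))=True !p=True p=False F(p)=True
s_3={q,r}: (!p U F(p))=True !p=True p=False F(p)=True
s_4={p,q}: (!p U F(p))=True !p=False p=True F(p)=True
s_5={p,s}: (!p U F(p))=True !p=False p=True F(p)=True
s_6={q,r,s}: (!p U F(p))=False !p=True p=False F(p)=False
s_7={q,s}: (!p U F(p))=False !p=True p=False F(p)=False
Evaluating at position 6: result = False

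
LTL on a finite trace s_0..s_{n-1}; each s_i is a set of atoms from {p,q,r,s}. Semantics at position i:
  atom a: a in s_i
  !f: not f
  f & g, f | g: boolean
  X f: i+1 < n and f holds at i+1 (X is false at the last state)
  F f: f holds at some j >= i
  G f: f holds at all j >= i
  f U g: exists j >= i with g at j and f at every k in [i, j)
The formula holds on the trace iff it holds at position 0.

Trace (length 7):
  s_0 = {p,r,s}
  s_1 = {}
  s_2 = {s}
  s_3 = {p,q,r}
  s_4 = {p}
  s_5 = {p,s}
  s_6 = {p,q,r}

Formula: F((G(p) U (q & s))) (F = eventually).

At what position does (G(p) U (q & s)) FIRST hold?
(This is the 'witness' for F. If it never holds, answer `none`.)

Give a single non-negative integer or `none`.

Answer: none

Derivation:
s_0={p,r,s}: (G(p) U (q & s))=False G(p)=False p=True (q & s)=False q=False s=True
s_1={}: (G(p) U (q & s))=False G(p)=False p=False (q & s)=False q=False s=False
s_2={s}: (G(p) U (q & s))=False G(p)=False p=False (q & s)=False q=False s=True
s_3={p,q,r}: (G(p) U (q & s))=False G(p)=True p=True (q & s)=False q=True s=False
s_4={p}: (G(p) U (q & s))=False G(p)=True p=True (q & s)=False q=False s=False
s_5={p,s}: (G(p) U (q & s))=False G(p)=True p=True (q & s)=False q=False s=True
s_6={p,q,r}: (G(p) U (q & s))=False G(p)=True p=True (q & s)=False q=True s=False
F((G(p) U (q & s))) does not hold (no witness exists).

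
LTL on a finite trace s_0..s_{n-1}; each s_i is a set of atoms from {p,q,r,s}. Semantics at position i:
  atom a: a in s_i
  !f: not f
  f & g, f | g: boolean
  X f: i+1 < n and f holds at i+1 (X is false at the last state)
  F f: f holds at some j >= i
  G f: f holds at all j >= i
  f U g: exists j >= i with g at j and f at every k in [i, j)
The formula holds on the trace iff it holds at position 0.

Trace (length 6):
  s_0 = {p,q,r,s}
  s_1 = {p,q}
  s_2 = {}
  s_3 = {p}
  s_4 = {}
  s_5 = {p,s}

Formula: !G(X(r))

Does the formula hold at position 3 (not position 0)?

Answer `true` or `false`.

s_0={p,q,r,s}: !G(X(r))=True G(X(r))=False X(r)=False r=True
s_1={p,q}: !G(X(r))=True G(X(r))=False X(r)=False r=False
s_2={}: !G(X(r))=True G(X(r))=False X(r)=False r=False
s_3={p}: !G(X(r))=True G(X(r))=False X(r)=False r=False
s_4={}: !G(X(r))=True G(X(r))=False X(r)=False r=False
s_5={p,s}: !G(X(r))=True G(X(r))=False X(r)=False r=False
Evaluating at position 3: result = True

Answer: true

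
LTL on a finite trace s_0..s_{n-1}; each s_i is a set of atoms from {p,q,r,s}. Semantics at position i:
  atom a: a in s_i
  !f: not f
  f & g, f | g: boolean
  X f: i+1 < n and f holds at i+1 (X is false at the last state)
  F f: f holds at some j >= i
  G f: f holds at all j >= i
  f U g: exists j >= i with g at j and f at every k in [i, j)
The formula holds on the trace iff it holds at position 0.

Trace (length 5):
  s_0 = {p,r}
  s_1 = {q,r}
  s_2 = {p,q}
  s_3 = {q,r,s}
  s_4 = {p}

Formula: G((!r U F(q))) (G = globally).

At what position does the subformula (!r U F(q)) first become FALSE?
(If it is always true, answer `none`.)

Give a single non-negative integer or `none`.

s_0={p,r}: (!r U F(q))=True !r=False r=True F(q)=True q=False
s_1={q,r}: (!r U F(q))=True !r=False r=True F(q)=True q=True
s_2={p,q}: (!r U F(q))=True !r=True r=False F(q)=True q=True
s_3={q,r,s}: (!r U F(q))=True !r=False r=True F(q)=True q=True
s_4={p}: (!r U F(q))=False !r=True r=False F(q)=False q=False
G((!r U F(q))) holds globally = False
First violation at position 4.

Answer: 4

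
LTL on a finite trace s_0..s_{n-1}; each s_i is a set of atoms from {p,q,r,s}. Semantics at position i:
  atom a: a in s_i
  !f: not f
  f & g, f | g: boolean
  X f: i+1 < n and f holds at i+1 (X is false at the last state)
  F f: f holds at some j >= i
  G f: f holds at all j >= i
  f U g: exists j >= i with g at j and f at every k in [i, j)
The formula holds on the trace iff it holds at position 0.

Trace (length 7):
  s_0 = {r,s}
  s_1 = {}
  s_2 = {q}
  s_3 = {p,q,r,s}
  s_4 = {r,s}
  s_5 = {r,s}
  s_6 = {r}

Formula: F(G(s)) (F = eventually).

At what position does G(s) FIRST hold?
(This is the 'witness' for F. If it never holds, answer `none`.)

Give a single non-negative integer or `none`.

Answer: none

Derivation:
s_0={r,s}: G(s)=False s=True
s_1={}: G(s)=False s=False
s_2={q}: G(s)=False s=False
s_3={p,q,r,s}: G(s)=False s=True
s_4={r,s}: G(s)=False s=True
s_5={r,s}: G(s)=False s=True
s_6={r}: G(s)=False s=False
F(G(s)) does not hold (no witness exists).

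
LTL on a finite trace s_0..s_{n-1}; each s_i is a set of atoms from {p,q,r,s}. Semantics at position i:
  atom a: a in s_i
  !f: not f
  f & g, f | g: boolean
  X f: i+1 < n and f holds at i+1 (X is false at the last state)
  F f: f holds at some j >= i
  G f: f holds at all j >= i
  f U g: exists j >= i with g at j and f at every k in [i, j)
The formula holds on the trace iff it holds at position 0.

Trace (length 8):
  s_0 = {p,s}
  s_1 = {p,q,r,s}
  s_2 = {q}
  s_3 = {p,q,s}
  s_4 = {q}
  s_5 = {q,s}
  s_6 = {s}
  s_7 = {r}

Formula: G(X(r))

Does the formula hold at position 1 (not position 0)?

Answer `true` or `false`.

s_0={p,s}: G(X(r))=False X(r)=True r=False
s_1={p,q,r,s}: G(X(r))=False X(r)=False r=True
s_2={q}: G(X(r))=False X(r)=False r=False
s_3={p,q,s}: G(X(r))=False X(r)=False r=False
s_4={q}: G(X(r))=False X(r)=False r=False
s_5={q,s}: G(X(r))=False X(r)=False r=False
s_6={s}: G(X(r))=False X(r)=True r=False
s_7={r}: G(X(r))=False X(r)=False r=True
Evaluating at position 1: result = False

Answer: false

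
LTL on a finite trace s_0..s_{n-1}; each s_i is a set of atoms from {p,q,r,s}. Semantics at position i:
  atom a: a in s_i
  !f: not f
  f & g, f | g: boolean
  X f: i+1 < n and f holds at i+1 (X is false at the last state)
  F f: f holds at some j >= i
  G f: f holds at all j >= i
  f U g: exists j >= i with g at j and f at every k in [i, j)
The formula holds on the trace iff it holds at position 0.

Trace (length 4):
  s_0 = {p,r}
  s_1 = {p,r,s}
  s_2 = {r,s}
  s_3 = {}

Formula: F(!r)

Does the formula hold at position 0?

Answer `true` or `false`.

s_0={p,r}: F(!r)=True !r=False r=True
s_1={p,r,s}: F(!r)=True !r=False r=True
s_2={r,s}: F(!r)=True !r=False r=True
s_3={}: F(!r)=True !r=True r=False

Answer: true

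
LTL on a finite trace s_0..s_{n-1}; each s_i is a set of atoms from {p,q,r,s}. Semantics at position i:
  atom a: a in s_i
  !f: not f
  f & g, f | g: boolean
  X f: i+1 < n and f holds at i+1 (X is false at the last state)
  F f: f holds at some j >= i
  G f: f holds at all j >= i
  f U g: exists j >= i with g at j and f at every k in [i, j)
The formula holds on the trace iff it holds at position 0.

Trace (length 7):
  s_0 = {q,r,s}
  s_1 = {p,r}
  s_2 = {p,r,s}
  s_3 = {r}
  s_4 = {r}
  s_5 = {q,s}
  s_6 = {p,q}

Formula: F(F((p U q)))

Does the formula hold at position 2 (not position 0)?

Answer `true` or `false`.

s_0={q,r,s}: F(F((p U q)))=True F((p U q))=True (p U q)=True p=False q=True
s_1={p,r}: F(F((p U q)))=True F((p U q))=True (p U q)=False p=True q=False
s_2={p,r,s}: F(F((p U q)))=True F((p U q))=True (p U q)=False p=True q=False
s_3={r}: F(F((p U q)))=True F((p U q))=True (p U q)=False p=False q=False
s_4={r}: F(F((p U q)))=True F((p U q))=True (p U q)=False p=False q=False
s_5={q,s}: F(F((p U q)))=True F((p U q))=True (p U q)=True p=False q=True
s_6={p,q}: F(F((p U q)))=True F((p U q))=True (p U q)=True p=True q=True
Evaluating at position 2: result = True

Answer: true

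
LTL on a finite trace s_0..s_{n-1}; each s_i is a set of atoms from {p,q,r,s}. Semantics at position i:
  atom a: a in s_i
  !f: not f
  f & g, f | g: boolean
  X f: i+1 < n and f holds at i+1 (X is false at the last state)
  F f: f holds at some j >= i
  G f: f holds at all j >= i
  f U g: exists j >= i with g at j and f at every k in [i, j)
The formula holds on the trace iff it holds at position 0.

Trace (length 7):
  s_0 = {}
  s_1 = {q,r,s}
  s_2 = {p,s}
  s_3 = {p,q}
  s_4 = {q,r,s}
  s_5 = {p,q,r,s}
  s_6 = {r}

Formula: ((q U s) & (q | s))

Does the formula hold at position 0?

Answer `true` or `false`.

s_0={}: ((q U s) & (q | s))=False (q U s)=False q=False s=False (q | s)=False
s_1={q,r,s}: ((q U s) & (q | s))=True (q U s)=True q=True s=True (q | s)=True
s_2={p,s}: ((q U s) & (q | s))=True (q U s)=True q=False s=True (q | s)=True
s_3={p,q}: ((q U s) & (q | s))=True (q U s)=True q=True s=False (q | s)=True
s_4={q,r,s}: ((q U s) & (q | s))=True (q U s)=True q=True s=True (q | s)=True
s_5={p,q,r,s}: ((q U s) & (q | s))=True (q U s)=True q=True s=True (q | s)=True
s_6={r}: ((q U s) & (q | s))=False (q U s)=False q=False s=False (q | s)=False

Answer: false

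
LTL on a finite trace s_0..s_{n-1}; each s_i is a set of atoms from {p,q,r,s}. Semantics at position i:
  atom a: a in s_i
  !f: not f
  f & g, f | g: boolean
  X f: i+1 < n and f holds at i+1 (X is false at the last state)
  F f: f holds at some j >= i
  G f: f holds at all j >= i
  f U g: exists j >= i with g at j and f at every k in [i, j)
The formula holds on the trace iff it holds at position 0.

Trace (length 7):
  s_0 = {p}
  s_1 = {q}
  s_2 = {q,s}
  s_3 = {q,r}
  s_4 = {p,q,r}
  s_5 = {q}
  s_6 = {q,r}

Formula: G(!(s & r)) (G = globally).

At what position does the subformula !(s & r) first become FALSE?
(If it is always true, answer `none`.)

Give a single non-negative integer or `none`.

s_0={p}: !(s & r)=True (s & r)=False s=False r=False
s_1={q}: !(s & r)=True (s & r)=False s=False r=False
s_2={q,s}: !(s & r)=True (s & r)=False s=True r=False
s_3={q,r}: !(s & r)=True (s & r)=False s=False r=True
s_4={p,q,r}: !(s & r)=True (s & r)=False s=False r=True
s_5={q}: !(s & r)=True (s & r)=False s=False r=False
s_6={q,r}: !(s & r)=True (s & r)=False s=False r=True
G(!(s & r)) holds globally = True
No violation — formula holds at every position.

Answer: none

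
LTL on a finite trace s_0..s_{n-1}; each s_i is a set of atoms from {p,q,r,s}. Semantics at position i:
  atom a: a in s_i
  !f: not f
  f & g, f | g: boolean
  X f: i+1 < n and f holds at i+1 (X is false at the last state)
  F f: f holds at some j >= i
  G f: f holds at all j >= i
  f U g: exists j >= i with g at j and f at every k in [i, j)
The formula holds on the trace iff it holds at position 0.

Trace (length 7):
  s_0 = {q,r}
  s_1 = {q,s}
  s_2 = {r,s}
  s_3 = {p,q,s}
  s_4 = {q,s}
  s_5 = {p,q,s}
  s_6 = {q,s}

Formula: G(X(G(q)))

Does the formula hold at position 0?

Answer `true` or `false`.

s_0={q,r}: G(X(G(q)))=False X(G(q))=False G(q)=False q=True
s_1={q,s}: G(X(G(q)))=False X(G(q))=False G(q)=False q=True
s_2={r,s}: G(X(G(q)))=False X(G(q))=True G(q)=False q=False
s_3={p,q,s}: G(X(G(q)))=False X(G(q))=True G(q)=True q=True
s_4={q,s}: G(X(G(q)))=False X(G(q))=True G(q)=True q=True
s_5={p,q,s}: G(X(G(q)))=False X(G(q))=True G(q)=True q=True
s_6={q,s}: G(X(G(q)))=False X(G(q))=False G(q)=True q=True

Answer: false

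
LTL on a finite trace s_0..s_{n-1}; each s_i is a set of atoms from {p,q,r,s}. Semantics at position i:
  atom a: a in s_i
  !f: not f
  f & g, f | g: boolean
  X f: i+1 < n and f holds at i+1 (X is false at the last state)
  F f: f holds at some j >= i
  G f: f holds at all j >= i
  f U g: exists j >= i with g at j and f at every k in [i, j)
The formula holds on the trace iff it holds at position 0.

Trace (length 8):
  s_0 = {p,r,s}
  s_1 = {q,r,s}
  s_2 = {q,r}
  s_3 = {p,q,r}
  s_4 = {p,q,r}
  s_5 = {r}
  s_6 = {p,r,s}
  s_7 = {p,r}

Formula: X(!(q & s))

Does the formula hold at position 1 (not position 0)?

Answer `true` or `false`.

Answer: true

Derivation:
s_0={p,r,s}: X(!(q & s))=False !(q & s)=True (q & s)=False q=False s=True
s_1={q,r,s}: X(!(q & s))=True !(q & s)=False (q & s)=True q=True s=True
s_2={q,r}: X(!(q & s))=True !(q & s)=True (q & s)=False q=True s=False
s_3={p,q,r}: X(!(q & s))=True !(q & s)=True (q & s)=False q=True s=False
s_4={p,q,r}: X(!(q & s))=True !(q & s)=True (q & s)=False q=True s=False
s_5={r}: X(!(q & s))=True !(q & s)=True (q & s)=False q=False s=False
s_6={p,r,s}: X(!(q & s))=True !(q & s)=True (q & s)=False q=False s=True
s_7={p,r}: X(!(q & s))=False !(q & s)=True (q & s)=False q=False s=False
Evaluating at position 1: result = True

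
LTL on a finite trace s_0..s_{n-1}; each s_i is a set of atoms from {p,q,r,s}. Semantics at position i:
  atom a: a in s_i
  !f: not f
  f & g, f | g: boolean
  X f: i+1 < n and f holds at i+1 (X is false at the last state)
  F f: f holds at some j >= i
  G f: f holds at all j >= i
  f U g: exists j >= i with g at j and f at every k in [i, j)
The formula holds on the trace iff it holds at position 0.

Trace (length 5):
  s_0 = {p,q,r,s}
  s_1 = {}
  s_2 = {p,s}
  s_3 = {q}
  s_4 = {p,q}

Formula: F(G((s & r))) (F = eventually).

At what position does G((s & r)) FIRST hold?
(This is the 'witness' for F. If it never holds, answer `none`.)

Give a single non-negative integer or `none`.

Answer: none

Derivation:
s_0={p,q,r,s}: G((s & r))=False (s & r)=True s=True r=True
s_1={}: G((s & r))=False (s & r)=False s=False r=False
s_2={p,s}: G((s & r))=False (s & r)=False s=True r=False
s_3={q}: G((s & r))=False (s & r)=False s=False r=False
s_4={p,q}: G((s & r))=False (s & r)=False s=False r=False
F(G((s & r))) does not hold (no witness exists).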